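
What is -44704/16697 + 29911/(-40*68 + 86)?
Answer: -617174303/43979898 ≈ -14.033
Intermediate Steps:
-44704/16697 + 29911/(-40*68 + 86) = -44704*1/16697 + 29911/(-2720 + 86) = -44704/16697 + 29911/(-2634) = -44704/16697 + 29911*(-1/2634) = -44704/16697 - 29911/2634 = -617174303/43979898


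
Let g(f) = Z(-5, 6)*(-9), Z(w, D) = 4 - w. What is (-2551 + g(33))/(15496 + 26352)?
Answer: -329/5231 ≈ -0.062894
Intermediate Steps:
g(f) = -81 (g(f) = (4 - 1*(-5))*(-9) = (4 + 5)*(-9) = 9*(-9) = -81)
(-2551 + g(33))/(15496 + 26352) = (-2551 - 81)/(15496 + 26352) = -2632/41848 = -2632*1/41848 = -329/5231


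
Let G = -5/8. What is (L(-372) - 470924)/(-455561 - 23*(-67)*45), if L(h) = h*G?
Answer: 941383/772432 ≈ 1.2187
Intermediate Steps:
G = -5/8 (G = -5*⅛ = -5/8 ≈ -0.62500)
L(h) = -5*h/8 (L(h) = h*(-5/8) = -5*h/8)
(L(-372) - 470924)/(-455561 - 23*(-67)*45) = (-5/8*(-372) - 470924)/(-455561 - 23*(-67)*45) = (465/2 - 470924)/(-455561 + 1541*45) = -941383/(2*(-455561 + 69345)) = -941383/2/(-386216) = -941383/2*(-1/386216) = 941383/772432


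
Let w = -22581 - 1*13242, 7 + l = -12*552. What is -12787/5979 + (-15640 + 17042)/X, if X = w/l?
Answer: 6125185933/23798413 ≈ 257.38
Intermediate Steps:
l = -6631 (l = -7 - 12*552 = -7 - 6624 = -6631)
w = -35823 (w = -22581 - 13242 = -35823)
X = 35823/6631 (X = -35823/(-6631) = -35823*(-1/6631) = 35823/6631 ≈ 5.4024)
-12787/5979 + (-15640 + 17042)/X = -12787/5979 + (-15640 + 17042)/(35823/6631) = -12787*1/5979 + 1402*(6631/35823) = -12787/5979 + 9296662/35823 = 6125185933/23798413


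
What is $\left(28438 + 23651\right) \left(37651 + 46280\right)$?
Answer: $4371881859$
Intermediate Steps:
$\left(28438 + 23651\right) \left(37651 + 46280\right) = 52089 \cdot 83931 = 4371881859$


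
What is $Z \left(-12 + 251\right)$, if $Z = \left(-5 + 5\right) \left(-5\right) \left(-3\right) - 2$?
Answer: $-478$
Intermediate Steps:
$Z = -2$ ($Z = 0 \left(-5\right) \left(-3\right) - 2 = 0 \left(-3\right) - 2 = 0 - 2 = -2$)
$Z \left(-12 + 251\right) = - 2 \left(-12 + 251\right) = \left(-2\right) 239 = -478$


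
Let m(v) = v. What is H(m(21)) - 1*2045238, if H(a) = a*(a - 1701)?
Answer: -2080518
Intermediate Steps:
H(a) = a*(-1701 + a)
H(m(21)) - 1*2045238 = 21*(-1701 + 21) - 1*2045238 = 21*(-1680) - 2045238 = -35280 - 2045238 = -2080518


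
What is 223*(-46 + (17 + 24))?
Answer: -1115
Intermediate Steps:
223*(-46 + (17 + 24)) = 223*(-46 + 41) = 223*(-5) = -1115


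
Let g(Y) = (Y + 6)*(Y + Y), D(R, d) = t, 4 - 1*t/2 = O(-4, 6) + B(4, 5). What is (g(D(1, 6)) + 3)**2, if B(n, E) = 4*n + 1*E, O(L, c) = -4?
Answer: 1087849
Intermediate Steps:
B(n, E) = E + 4*n (B(n, E) = 4*n + E = E + 4*n)
t = -26 (t = 8 - 2*(-4 + (5 + 4*4)) = 8 - 2*(-4 + (5 + 16)) = 8 - 2*(-4 + 21) = 8 - 2*17 = 8 - 34 = -26)
D(R, d) = -26
g(Y) = 2*Y*(6 + Y) (g(Y) = (6 + Y)*(2*Y) = 2*Y*(6 + Y))
(g(D(1, 6)) + 3)**2 = (2*(-26)*(6 - 26) + 3)**2 = (2*(-26)*(-20) + 3)**2 = (1040 + 3)**2 = 1043**2 = 1087849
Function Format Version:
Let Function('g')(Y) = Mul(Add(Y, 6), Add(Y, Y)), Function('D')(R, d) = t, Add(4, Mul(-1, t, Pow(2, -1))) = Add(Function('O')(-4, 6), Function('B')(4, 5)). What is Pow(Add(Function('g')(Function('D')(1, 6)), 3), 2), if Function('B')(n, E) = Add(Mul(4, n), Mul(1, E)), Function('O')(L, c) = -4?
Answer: 1087849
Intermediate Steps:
Function('B')(n, E) = Add(E, Mul(4, n)) (Function('B')(n, E) = Add(Mul(4, n), E) = Add(E, Mul(4, n)))
t = -26 (t = Add(8, Mul(-2, Add(-4, Add(5, Mul(4, 4))))) = Add(8, Mul(-2, Add(-4, Add(5, 16)))) = Add(8, Mul(-2, Add(-4, 21))) = Add(8, Mul(-2, 17)) = Add(8, -34) = -26)
Function('D')(R, d) = -26
Function('g')(Y) = Mul(2, Y, Add(6, Y)) (Function('g')(Y) = Mul(Add(6, Y), Mul(2, Y)) = Mul(2, Y, Add(6, Y)))
Pow(Add(Function('g')(Function('D')(1, 6)), 3), 2) = Pow(Add(Mul(2, -26, Add(6, -26)), 3), 2) = Pow(Add(Mul(2, -26, -20), 3), 2) = Pow(Add(1040, 3), 2) = Pow(1043, 2) = 1087849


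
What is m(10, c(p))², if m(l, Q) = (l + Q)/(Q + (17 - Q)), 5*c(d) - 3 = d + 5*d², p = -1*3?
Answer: 361/289 ≈ 1.2491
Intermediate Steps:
p = -3
c(d) = ⅗ + d² + d/5 (c(d) = ⅗ + (d + 5*d²)/5 = ⅗ + (d² + d/5) = ⅗ + d² + d/5)
m(l, Q) = Q/17 + l/17 (m(l, Q) = (Q + l)/17 = (Q + l)*(1/17) = Q/17 + l/17)
m(10, c(p))² = ((⅗ + (-3)² + (⅕)*(-3))/17 + (1/17)*10)² = ((⅗ + 9 - ⅗)/17 + 10/17)² = ((1/17)*9 + 10/17)² = (9/17 + 10/17)² = (19/17)² = 361/289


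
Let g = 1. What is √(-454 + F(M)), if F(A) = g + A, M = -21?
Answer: I*√474 ≈ 21.772*I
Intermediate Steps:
F(A) = 1 + A
√(-454 + F(M)) = √(-454 + (1 - 21)) = √(-454 - 20) = √(-474) = I*√474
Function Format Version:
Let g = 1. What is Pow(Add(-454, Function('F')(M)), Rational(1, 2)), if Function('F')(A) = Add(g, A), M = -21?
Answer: Mul(I, Pow(474, Rational(1, 2))) ≈ Mul(21.772, I)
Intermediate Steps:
Function('F')(A) = Add(1, A)
Pow(Add(-454, Function('F')(M)), Rational(1, 2)) = Pow(Add(-454, Add(1, -21)), Rational(1, 2)) = Pow(Add(-454, -20), Rational(1, 2)) = Pow(-474, Rational(1, 2)) = Mul(I, Pow(474, Rational(1, 2)))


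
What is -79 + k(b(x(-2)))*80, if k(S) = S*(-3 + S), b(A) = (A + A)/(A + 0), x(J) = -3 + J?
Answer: -239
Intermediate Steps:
b(A) = 2 (b(A) = (2*A)/A = 2)
-79 + k(b(x(-2)))*80 = -79 + (2*(-3 + 2))*80 = -79 + (2*(-1))*80 = -79 - 2*80 = -79 - 160 = -239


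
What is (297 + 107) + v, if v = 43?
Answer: 447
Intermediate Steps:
(297 + 107) + v = (297 + 107) + 43 = 404 + 43 = 447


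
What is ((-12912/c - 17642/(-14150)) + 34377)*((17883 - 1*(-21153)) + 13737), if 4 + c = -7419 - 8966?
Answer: 23374474221645568/12883575 ≈ 1.8143e+9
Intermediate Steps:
c = -16389 (c = -4 + (-7419 - 8966) = -4 - 16385 = -16389)
((-12912/c - 17642/(-14150)) + 34377)*((17883 - 1*(-21153)) + 13737) = ((-12912/(-16389) - 17642/(-14150)) + 34377)*((17883 - 1*(-21153)) + 13737) = ((-12912*(-1/16389) - 17642*(-1/14150)) + 34377)*((17883 + 21153) + 13737) = ((4304/5463 + 8821/7075) + 34377)*(39036 + 13737) = (78639923/38650725 + 34377)*52773 = (1328774613248/38650725)*52773 = 23374474221645568/12883575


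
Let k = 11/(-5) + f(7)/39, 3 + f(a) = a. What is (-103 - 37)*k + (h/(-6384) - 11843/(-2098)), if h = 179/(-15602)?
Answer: 406516603996367/1358288402016 ≈ 299.29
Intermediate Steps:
f(a) = -3 + a
h = -179/15602 (h = 179*(-1/15602) = -179/15602 ≈ -0.011473)
k = -409/195 (k = 11/(-5) + (-3 + 7)/39 = 11*(-1/5) + 4*(1/39) = -11/5 + 4/39 = -409/195 ≈ -2.0974)
(-103 - 37)*k + (h/(-6384) - 11843/(-2098)) = (-103 - 37)*(-409/195) + (-179/15602/(-6384) - 11843/(-2098)) = -140*(-409/195) + (-179/15602*(-1/6384) - 11843*(-1/2098)) = 11452/39 + (179/99603168 + 11843/2098) = 11452/39 + 589800347083/104483723232 = 406516603996367/1358288402016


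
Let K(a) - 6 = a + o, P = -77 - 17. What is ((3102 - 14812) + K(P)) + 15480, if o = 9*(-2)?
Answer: 3664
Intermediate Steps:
P = -94
o = -18
K(a) = -12 + a (K(a) = 6 + (a - 18) = 6 + (-18 + a) = -12 + a)
((3102 - 14812) + K(P)) + 15480 = ((3102 - 14812) + (-12 - 94)) + 15480 = (-11710 - 106) + 15480 = -11816 + 15480 = 3664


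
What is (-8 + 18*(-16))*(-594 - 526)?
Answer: 331520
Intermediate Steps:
(-8 + 18*(-16))*(-594 - 526) = (-8 - 288)*(-1120) = -296*(-1120) = 331520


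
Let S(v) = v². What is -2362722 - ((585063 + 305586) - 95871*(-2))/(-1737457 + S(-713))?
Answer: -967997391715/409696 ≈ -2.3627e+6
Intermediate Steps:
-2362722 - ((585063 + 305586) - 95871*(-2))/(-1737457 + S(-713)) = -2362722 - ((585063 + 305586) - 95871*(-2))/(-1737457 + (-713)²) = -2362722 - (890649 + 191742)/(-1737457 + 508369) = -2362722 - 1082391/(-1229088) = -2362722 - 1082391*(-1)/1229088 = -2362722 - 1*(-360797/409696) = -2362722 + 360797/409696 = -967997391715/409696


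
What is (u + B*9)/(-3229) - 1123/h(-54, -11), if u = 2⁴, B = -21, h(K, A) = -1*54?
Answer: 3635509/174366 ≈ 20.850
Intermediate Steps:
h(K, A) = -54
u = 16
(u + B*9)/(-3229) - 1123/h(-54, -11) = (16 - 21*9)/(-3229) - 1123/(-54) = (16 - 189)*(-1/3229) - 1123*(-1/54) = -173*(-1/3229) + 1123/54 = 173/3229 + 1123/54 = 3635509/174366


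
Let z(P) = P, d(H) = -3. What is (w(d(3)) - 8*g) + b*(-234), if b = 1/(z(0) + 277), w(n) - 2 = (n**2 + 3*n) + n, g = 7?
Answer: -16023/277 ≈ -57.845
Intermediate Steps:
w(n) = 2 + n**2 + 4*n (w(n) = 2 + ((n**2 + 3*n) + n) = 2 + (n**2 + 4*n) = 2 + n**2 + 4*n)
b = 1/277 (b = 1/(0 + 277) = 1/277 ≈ 0.0036101)
(w(d(3)) - 8*g) + b*(-234) = ((2 + (-3)**2 + 4*(-3)) - 8*7) + (1/277)*(-234) = ((2 + 9 - 12) - 56) - 234/277 = (-1 - 56) - 234/277 = -57 - 234/277 = -16023/277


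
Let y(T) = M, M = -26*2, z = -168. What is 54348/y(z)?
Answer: -13587/13 ≈ -1045.2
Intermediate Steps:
M = -52
y(T) = -52
54348/y(z) = 54348/(-52) = 54348*(-1/52) = -13587/13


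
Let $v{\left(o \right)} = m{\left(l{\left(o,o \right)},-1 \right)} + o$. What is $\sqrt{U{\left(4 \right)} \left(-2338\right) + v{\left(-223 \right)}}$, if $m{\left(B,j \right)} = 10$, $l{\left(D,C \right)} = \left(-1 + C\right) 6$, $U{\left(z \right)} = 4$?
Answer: $i \sqrt{9565} \approx 97.801 i$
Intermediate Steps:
$l{\left(D,C \right)} = -6 + 6 C$
$v{\left(o \right)} = 10 + o$
$\sqrt{U{\left(4 \right)} \left(-2338\right) + v{\left(-223 \right)}} = \sqrt{4 \left(-2338\right) + \left(10 - 223\right)} = \sqrt{-9352 - 213} = \sqrt{-9565} = i \sqrt{9565}$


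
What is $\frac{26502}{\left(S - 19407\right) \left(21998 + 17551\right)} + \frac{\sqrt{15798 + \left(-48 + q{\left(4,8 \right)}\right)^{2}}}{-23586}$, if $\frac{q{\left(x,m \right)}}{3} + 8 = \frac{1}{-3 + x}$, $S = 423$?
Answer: $- \frac{631}{17876148} - \frac{\sqrt{20559}}{23586} \approx -0.0061145$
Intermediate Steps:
$q{\left(x,m \right)} = -24 + \frac{3}{-3 + x}$
$\frac{26502}{\left(S - 19407\right) \left(21998 + 17551\right)} + \frac{\sqrt{15798 + \left(-48 + q{\left(4,8 \right)}\right)^{2}}}{-23586} = \frac{26502}{\left(423 - 19407\right) \left(21998 + 17551\right)} + \frac{\sqrt{15798 + \left(-48 + \frac{3 \left(25 - 32\right)}{-3 + 4}\right)^{2}}}{-23586} = \frac{26502}{\left(-18984\right) 39549} + \sqrt{15798 + \left(-48 + \frac{3 \left(25 - 32\right)}{1}\right)^{2}} \left(- \frac{1}{23586}\right) = \frac{26502}{-750798216} + \sqrt{15798 + \left(-48 + 3 \cdot 1 \left(-7\right)\right)^{2}} \left(- \frac{1}{23586}\right) = 26502 \left(- \frac{1}{750798216}\right) + \sqrt{15798 + \left(-48 - 21\right)^{2}} \left(- \frac{1}{23586}\right) = - \frac{631}{17876148} + \sqrt{15798 + \left(-69\right)^{2}} \left(- \frac{1}{23586}\right) = - \frac{631}{17876148} + \sqrt{15798 + 4761} \left(- \frac{1}{23586}\right) = - \frac{631}{17876148} + \sqrt{20559} \left(- \frac{1}{23586}\right) = - \frac{631}{17876148} - \frac{\sqrt{20559}}{23586}$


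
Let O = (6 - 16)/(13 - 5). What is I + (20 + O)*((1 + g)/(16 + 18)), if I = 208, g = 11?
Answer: 7297/34 ≈ 214.62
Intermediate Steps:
O = -5/4 (O = -10/8 = -10*1/8 = -5/4 ≈ -1.2500)
I + (20 + O)*((1 + g)/(16 + 18)) = 208 + (20 - 5/4)*((1 + 11)/(16 + 18)) = 208 + 75*(12/34)/4 = 208 + 75*(12*(1/34))/4 = 208 + (75/4)*(6/17) = 208 + 225/34 = 7297/34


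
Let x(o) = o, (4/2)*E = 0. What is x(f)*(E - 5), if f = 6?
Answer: -30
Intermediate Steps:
E = 0 (E = (½)*0 = 0)
x(f)*(E - 5) = 6*(0 - 5) = 6*(-5) = -30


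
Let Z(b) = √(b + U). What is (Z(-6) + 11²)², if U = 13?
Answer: (121 + √7)² ≈ 15288.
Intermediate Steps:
Z(b) = √(13 + b) (Z(b) = √(b + 13) = √(13 + b))
(Z(-6) + 11²)² = (√(13 - 6) + 11²)² = (√7 + 121)² = (121 + √7)²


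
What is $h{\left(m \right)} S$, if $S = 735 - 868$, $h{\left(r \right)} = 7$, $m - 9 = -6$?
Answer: $-931$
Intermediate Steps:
$m = 3$ ($m = 9 - 6 = 3$)
$S = -133$
$h{\left(m \right)} S = 7 \left(-133\right) = -931$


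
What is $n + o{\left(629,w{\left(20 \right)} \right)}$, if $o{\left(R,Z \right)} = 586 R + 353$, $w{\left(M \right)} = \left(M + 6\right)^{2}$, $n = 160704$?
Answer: $529651$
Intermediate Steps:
$w{\left(M \right)} = \left(6 + M\right)^{2}$
$o{\left(R,Z \right)} = 353 + 586 R$
$n + o{\left(629,w{\left(20 \right)} \right)} = 160704 + \left(353 + 586 \cdot 629\right) = 160704 + \left(353 + 368594\right) = 160704 + 368947 = 529651$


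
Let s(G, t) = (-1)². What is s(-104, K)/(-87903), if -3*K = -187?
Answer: -1/87903 ≈ -1.1376e-5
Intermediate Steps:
K = 187/3 (K = -⅓*(-187) = 187/3 ≈ 62.333)
s(G, t) = 1
s(-104, K)/(-87903) = 1/(-87903) = 1*(-1/87903) = -1/87903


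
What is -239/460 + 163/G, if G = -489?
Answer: -1177/1380 ≈ -0.85290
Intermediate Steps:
-239/460 + 163/G = -239/460 + 163/(-489) = -239*1/460 + 163*(-1/489) = -239/460 - ⅓ = -1177/1380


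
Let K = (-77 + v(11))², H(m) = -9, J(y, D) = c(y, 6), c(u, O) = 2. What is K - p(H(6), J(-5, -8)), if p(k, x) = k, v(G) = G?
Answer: 4365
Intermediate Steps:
J(y, D) = 2
K = 4356 (K = (-77 + 11)² = (-66)² = 4356)
K - p(H(6), J(-5, -8)) = 4356 - 1*(-9) = 4356 + 9 = 4365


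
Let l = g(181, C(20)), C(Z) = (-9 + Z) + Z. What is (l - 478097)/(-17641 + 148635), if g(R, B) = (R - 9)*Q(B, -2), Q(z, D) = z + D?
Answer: -473109/130994 ≈ -3.6117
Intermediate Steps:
C(Z) = -9 + 2*Z
Q(z, D) = D + z
g(R, B) = (-9 + R)*(-2 + B) (g(R, B) = (R - 9)*(-2 + B) = (-9 + R)*(-2 + B))
l = 4988 (l = (-9 + 181)*(-2 + (-9 + 2*20)) = 172*(-2 + (-9 + 40)) = 172*(-2 + 31) = 172*29 = 4988)
(l - 478097)/(-17641 + 148635) = (4988 - 478097)/(-17641 + 148635) = -473109/130994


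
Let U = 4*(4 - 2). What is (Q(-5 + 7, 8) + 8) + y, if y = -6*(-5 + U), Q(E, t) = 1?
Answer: -9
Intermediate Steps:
U = 8 (U = 4*2 = 8)
y = -18 (y = -6*(-5 + 8) = -6*3 = -18)
(Q(-5 + 7, 8) + 8) + y = (1 + 8) - 18 = 9 - 18 = -9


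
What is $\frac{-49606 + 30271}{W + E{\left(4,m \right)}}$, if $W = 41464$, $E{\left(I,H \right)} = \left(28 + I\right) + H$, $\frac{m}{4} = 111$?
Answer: $- \frac{1289}{2796} \approx -0.46102$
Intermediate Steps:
$m = 444$ ($m = 4 \cdot 111 = 444$)
$E{\left(I,H \right)} = 28 + H + I$
$\frac{-49606 + 30271}{W + E{\left(4,m \right)}} = \frac{-49606 + 30271}{41464 + \left(28 + 444 + 4\right)} = - \frac{19335}{41464 + 476} = - \frac{19335}{41940} = \left(-19335\right) \frac{1}{41940} = - \frac{1289}{2796}$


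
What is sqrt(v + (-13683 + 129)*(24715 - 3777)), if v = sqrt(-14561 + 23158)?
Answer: sqrt(-283793652 + sqrt(8597)) ≈ 16846.0*I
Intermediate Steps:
v = sqrt(8597) ≈ 92.720
sqrt(v + (-13683 + 129)*(24715 - 3777)) = sqrt(sqrt(8597) + (-13683 + 129)*(24715 - 3777)) = sqrt(sqrt(8597) - 13554*20938) = sqrt(sqrt(8597) - 283793652) = sqrt(-283793652 + sqrt(8597))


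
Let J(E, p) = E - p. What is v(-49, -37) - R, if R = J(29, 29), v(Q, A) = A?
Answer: -37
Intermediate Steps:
R = 0 (R = 29 - 1*29 = 29 - 29 = 0)
v(-49, -37) - R = -37 - 1*0 = -37 + 0 = -37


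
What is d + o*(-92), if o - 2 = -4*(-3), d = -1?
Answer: -1289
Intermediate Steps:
o = 14 (o = 2 - 4*(-3) = 2 + 12 = 14)
d + o*(-92) = -1 + 14*(-92) = -1 - 1288 = -1289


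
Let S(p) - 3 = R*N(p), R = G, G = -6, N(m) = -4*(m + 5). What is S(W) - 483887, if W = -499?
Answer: -495740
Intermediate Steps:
N(m) = -20 - 4*m (N(m) = -4*(5 + m) = -20 - 4*m)
R = -6
S(p) = 123 + 24*p (S(p) = 3 - 6*(-20 - 4*p) = 3 + (120 + 24*p) = 123 + 24*p)
S(W) - 483887 = (123 + 24*(-499)) - 483887 = (123 - 11976) - 483887 = -11853 - 483887 = -495740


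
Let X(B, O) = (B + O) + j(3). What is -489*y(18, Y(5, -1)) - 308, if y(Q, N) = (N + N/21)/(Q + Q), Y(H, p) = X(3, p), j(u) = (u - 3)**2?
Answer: -21197/63 ≈ -336.46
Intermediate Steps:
j(u) = (-3 + u)**2
X(B, O) = B + O (X(B, O) = (B + O) + (-3 + 3)**2 = (B + O) + 0**2 = (B + O) + 0 = B + O)
Y(H, p) = 3 + p
y(Q, N) = 11*N/(21*Q) (y(Q, N) = (N + N*(1/21))/((2*Q)) = (N + N/21)*(1/(2*Q)) = (22*N/21)*(1/(2*Q)) = 11*N/(21*Q))
-489*y(18, Y(5, -1)) - 308 = -1793*(3 - 1)/(7*18) - 308 = -1793*2/(7*18) - 308 = -489*11/189 - 308 = -1793/63 - 308 = -21197/63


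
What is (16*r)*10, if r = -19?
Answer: -3040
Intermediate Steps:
(16*r)*10 = (16*(-19))*10 = -304*10 = -3040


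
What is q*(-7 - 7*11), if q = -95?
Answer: 7980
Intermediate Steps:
q*(-7 - 7*11) = -95*(-7 - 7*11) = -95*(-7 - 77) = -95*(-84) = 7980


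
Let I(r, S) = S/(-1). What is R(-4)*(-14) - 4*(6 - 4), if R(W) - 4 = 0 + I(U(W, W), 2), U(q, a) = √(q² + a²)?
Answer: -36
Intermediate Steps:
U(q, a) = √(a² + q²)
I(r, S) = -S (I(r, S) = S*(-1) = -S)
R(W) = 2 (R(W) = 4 + (0 - 1*2) = 4 + (0 - 2) = 4 - 2 = 2)
R(-4)*(-14) - 4*(6 - 4) = 2*(-14) - 4*(6 - 4) = -28 - 4*2 = -28 - 8 = -36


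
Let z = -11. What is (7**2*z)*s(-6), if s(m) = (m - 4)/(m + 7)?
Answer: 5390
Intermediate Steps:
s(m) = (-4 + m)/(7 + m)
(7**2*z)*s(-6) = (7**2*(-11))*((-4 - 6)/(7 - 6)) = (49*(-11))*(-10/1) = -539*(-10) = 5390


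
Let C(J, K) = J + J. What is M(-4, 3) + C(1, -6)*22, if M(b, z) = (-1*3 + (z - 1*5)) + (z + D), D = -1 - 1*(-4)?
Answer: 45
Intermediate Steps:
C(J, K) = 2*J
D = 3 (D = -1 + 4 = 3)
M(b, z) = -5 + 2*z (M(b, z) = (-1*3 + (z - 1*5)) + (z + 3) = (-3 + (z - 5)) + (3 + z) = (-3 + (-5 + z)) + (3 + z) = (-8 + z) + (3 + z) = -5 + 2*z)
M(-4, 3) + C(1, -6)*22 = (-5 + 2*3) + (2*1)*22 = (-5 + 6) + 2*22 = 1 + 44 = 45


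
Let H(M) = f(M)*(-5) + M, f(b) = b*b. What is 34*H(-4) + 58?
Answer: -2798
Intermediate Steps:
f(b) = b²
H(M) = M - 5*M² (H(M) = M²*(-5) + M = -5*M² + M = M - 5*M²)
34*H(-4) + 58 = 34*(-4*(1 - 5*(-4))) + 58 = 34*(-4*(1 + 20)) + 58 = 34*(-4*21) + 58 = 34*(-84) + 58 = -2856 + 58 = -2798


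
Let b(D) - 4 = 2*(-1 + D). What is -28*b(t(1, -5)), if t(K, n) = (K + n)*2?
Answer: 392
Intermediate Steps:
t(K, n) = 2*K + 2*n
b(D) = 2 + 2*D (b(D) = 4 + 2*(-1 + D) = 4 + (-2 + 2*D) = 2 + 2*D)
-28*b(t(1, -5)) = -28*(2 + 2*(2*1 + 2*(-5))) = -28*(2 + 2*(2 - 10)) = -28*(2 + 2*(-8)) = -28*(2 - 16) = -28*(-14) = 392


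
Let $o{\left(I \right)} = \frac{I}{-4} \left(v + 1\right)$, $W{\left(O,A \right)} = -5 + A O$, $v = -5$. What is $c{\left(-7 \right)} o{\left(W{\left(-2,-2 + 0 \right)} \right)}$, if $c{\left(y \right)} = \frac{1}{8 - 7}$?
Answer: $-1$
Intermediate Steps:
$c{\left(y \right)} = 1$ ($c{\left(y \right)} = 1^{-1} = 1$)
$o{\left(I \right)} = I$ ($o{\left(I \right)} = \frac{I}{-4} \left(-5 + 1\right) = I \left(- \frac{1}{4}\right) \left(-4\right) = - \frac{I}{4} \left(-4\right) = I$)
$c{\left(-7 \right)} o{\left(W{\left(-2,-2 + 0 \right)} \right)} = 1 \left(-5 + \left(-2 + 0\right) \left(-2\right)\right) = 1 \left(-5 - -4\right) = 1 \left(-5 + 4\right) = 1 \left(-1\right) = -1$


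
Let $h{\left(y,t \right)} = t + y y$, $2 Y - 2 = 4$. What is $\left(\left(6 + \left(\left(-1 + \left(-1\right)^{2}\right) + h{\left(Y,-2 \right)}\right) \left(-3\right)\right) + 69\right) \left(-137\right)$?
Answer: $-7398$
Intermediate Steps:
$Y = 3$ ($Y = 1 + \frac{1}{2} \cdot 4 = 1 + 2 = 3$)
$h{\left(y,t \right)} = t + y^{2}$
$\left(\left(6 + \left(\left(-1 + \left(-1\right)^{2}\right) + h{\left(Y,-2 \right)}\right) \left(-3\right)\right) + 69\right) \left(-137\right) = \left(\left(6 + \left(\left(-1 + \left(-1\right)^{2}\right) - \left(2 - 3^{2}\right)\right) \left(-3\right)\right) + 69\right) \left(-137\right) = \left(\left(6 + \left(\left(-1 + 1\right) + \left(-2 + 9\right)\right) \left(-3\right)\right) + 69\right) \left(-137\right) = \left(\left(6 + \left(0 + 7\right) \left(-3\right)\right) + 69\right) \left(-137\right) = \left(\left(6 + 7 \left(-3\right)\right) + 69\right) \left(-137\right) = \left(\left(6 - 21\right) + 69\right) \left(-137\right) = \left(-15 + 69\right) \left(-137\right) = 54 \left(-137\right) = -7398$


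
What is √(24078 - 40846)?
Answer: 8*I*√262 ≈ 129.49*I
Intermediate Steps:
√(24078 - 40846) = √(-16768) = 8*I*√262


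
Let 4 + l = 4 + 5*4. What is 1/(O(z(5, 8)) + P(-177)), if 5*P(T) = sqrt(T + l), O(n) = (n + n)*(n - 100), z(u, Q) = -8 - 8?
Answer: 92800/344473757 - 5*I*sqrt(157)/344473757 ≈ 0.0002694 - 1.8187e-7*I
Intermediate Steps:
l = 20 (l = -4 + (4 + 5*4) = -4 + (4 + 20) = -4 + 24 = 20)
z(u, Q) = -16
O(n) = 2*n*(-100 + n) (O(n) = (2*n)*(-100 + n) = 2*n*(-100 + n))
P(T) = sqrt(20 + T)/5 (P(T) = sqrt(T + 20)/5 = sqrt(20 + T)/5)
1/(O(z(5, 8)) + P(-177)) = 1/(2*(-16)*(-100 - 16) + sqrt(20 - 177)/5) = 1/(2*(-16)*(-116) + sqrt(-157)/5) = 1/(3712 + (I*sqrt(157))/5) = 1/(3712 + I*sqrt(157)/5)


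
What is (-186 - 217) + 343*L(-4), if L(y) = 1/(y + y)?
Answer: -3567/8 ≈ -445.88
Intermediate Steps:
L(y) = 1/(2*y)
(-186 - 217) + 343*L(-4) = (-186 - 217) + 343*((½)/(-4)) = -403 + 343*((½)*(-¼)) = -403 + 343*(-⅛) = -403 - 343/8 = -3567/8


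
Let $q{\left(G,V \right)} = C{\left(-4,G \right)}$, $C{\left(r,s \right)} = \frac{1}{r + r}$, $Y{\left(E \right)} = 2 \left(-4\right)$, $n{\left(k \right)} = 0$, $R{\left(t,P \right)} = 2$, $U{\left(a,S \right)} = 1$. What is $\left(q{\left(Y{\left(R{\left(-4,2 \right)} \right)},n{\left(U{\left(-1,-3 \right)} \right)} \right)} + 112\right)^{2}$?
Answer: $\frac{801025}{64} \approx 12516.0$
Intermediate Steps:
$Y{\left(E \right)} = -8$
$C{\left(r,s \right)} = \frac{1}{2 r}$
$q{\left(G,V \right)} = - \frac{1}{8}$ ($q{\left(G,V \right)} = \frac{1}{2 \left(-4\right)} = \frac{1}{2} \left(- \frac{1}{4}\right) = - \frac{1}{8}$)
$\left(q{\left(Y{\left(R{\left(-4,2 \right)} \right)},n{\left(U{\left(-1,-3 \right)} \right)} \right)} + 112\right)^{2} = \left(- \frac{1}{8} + 112\right)^{2} = \left(\frac{895}{8}\right)^{2} = \frac{801025}{64}$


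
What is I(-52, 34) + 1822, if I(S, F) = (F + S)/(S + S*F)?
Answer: 1658029/910 ≈ 1822.0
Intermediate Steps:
I(S, F) = (F + S)/(S + F*S)
I(-52, 34) + 1822 = (34 - 52)/((-52)*(1 + 34)) + 1822 = -1/52*(-18)/35 + 1822 = -1/52*1/35*(-18) + 1822 = 9/910 + 1822 = 1658029/910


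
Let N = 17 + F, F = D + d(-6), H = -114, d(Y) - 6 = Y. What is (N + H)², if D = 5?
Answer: 8464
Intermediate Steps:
d(Y) = 6 + Y
F = 5 (F = 5 + (6 - 6) = 5 + 0 = 5)
N = 22 (N = 17 + 5 = 22)
(N + H)² = (22 - 114)² = (-92)² = 8464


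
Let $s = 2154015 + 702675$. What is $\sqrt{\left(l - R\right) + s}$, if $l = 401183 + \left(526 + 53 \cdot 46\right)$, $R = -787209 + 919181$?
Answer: $\sqrt{3128865} \approx 1768.9$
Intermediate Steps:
$s = 2856690$
$R = 131972$
$l = 404147$ ($l = 401183 + \left(526 + 2438\right) = 401183 + 2964 = 404147$)
$\sqrt{\left(l - R\right) + s} = \sqrt{\left(404147 - 131972\right) + 2856690} = \sqrt{272175 + 2856690} = \sqrt{3128865}$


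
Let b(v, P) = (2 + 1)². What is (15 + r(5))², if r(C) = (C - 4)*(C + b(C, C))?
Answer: 841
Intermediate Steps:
b(v, P) = 9 (b(v, P) = 3² = 9)
r(C) = (-4 + C)*(9 + C) (r(C) = (C - 4)*(C + 9) = (-4 + C)*(9 + C))
(15 + r(5))² = (15 + (-36 + 5² + 5*5))² = (15 + (-36 + 25 + 25))² = (15 + 14)² = 29² = 841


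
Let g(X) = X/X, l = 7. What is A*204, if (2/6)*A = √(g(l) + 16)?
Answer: 612*√17 ≈ 2523.3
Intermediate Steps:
g(X) = 1
A = 3*√17 (A = 3*√(1 + 16) = 3*√17 ≈ 12.369)
A*204 = (3*√17)*204 = 612*√17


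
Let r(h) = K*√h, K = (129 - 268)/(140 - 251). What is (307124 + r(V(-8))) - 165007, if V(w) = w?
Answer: 142117 + 278*I*√2/111 ≈ 1.4212e+5 + 3.5419*I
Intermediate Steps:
K = 139/111 (K = -139/(-111) = -139*(-1/111) = 139/111 ≈ 1.2523)
r(h) = 139*√h/111
(307124 + r(V(-8))) - 165007 = (307124 + 139*√(-8)/111) - 165007 = (307124 + 139*(2*I*√2)/111) - 165007 = (307124 + 278*I*√2/111) - 165007 = 142117 + 278*I*√2/111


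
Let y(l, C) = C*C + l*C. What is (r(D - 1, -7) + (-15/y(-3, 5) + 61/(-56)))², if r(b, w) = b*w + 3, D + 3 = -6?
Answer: 15547249/3136 ≈ 4957.7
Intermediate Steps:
D = -9 (D = -3 - 6 = -9)
y(l, C) = C² + C*l
r(b, w) = 3 + b*w
(r(D - 1, -7) + (-15/y(-3, 5) + 61/(-56)))² = ((3 + (-9 - 1)*(-7)) + (-15*1/(5*(5 - 3)) + 61/(-56)))² = ((3 - 10*(-7)) + (-15/(5*2) + 61*(-1/56)))² = ((3 + 70) + (-15/10 - 61/56))² = (73 + (-15*⅒ - 61/56))² = (73 + (-3/2 - 61/56))² = (73 - 145/56)² = (3943/56)² = 15547249/3136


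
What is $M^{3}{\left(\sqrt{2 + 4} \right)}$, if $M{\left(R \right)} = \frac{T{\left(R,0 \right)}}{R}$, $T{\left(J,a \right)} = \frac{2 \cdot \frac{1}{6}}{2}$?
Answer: $\frac{\sqrt{6}}{7776} \approx 0.00031501$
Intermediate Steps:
$T{\left(J,a \right)} = \frac{1}{6}$ ($T{\left(J,a \right)} = 2 \cdot \frac{1}{6} \cdot \frac{1}{2} = \frac{1}{3} \cdot \frac{1}{2} = \frac{1}{6}$)
$M{\left(R \right)} = \frac{1}{6 R}$
$M^{3}{\left(\sqrt{2 + 4} \right)} = \left(\frac{1}{6 \sqrt{2 + 4}}\right)^{3} = \left(\frac{1}{6 \sqrt{6}}\right)^{3} = \left(\frac{\frac{1}{6} \sqrt{6}}{6}\right)^{3} = \left(\frac{\sqrt{6}}{36}\right)^{3} = \frac{\sqrt{6}}{7776}$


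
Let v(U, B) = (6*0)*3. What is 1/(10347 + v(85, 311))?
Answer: 1/10347 ≈ 9.6646e-5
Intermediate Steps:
v(U, B) = 0 (v(U, B) = 0*3 = 0)
1/(10347 + v(85, 311)) = 1/(10347 + 0) = 1/10347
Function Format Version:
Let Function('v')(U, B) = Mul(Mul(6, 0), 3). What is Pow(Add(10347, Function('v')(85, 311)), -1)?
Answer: Rational(1, 10347) ≈ 9.6646e-5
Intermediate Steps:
Function('v')(U, B) = 0 (Function('v')(U, B) = Mul(0, 3) = 0)
Pow(Add(10347, Function('v')(85, 311)), -1) = Pow(Add(10347, 0), -1) = Pow(10347, -1) = Rational(1, 10347)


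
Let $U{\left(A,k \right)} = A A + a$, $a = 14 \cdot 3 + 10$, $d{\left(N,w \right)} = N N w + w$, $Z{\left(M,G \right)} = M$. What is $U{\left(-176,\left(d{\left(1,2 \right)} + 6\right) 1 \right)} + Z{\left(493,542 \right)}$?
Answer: $31521$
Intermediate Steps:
$d{\left(N,w \right)} = w + w N^{2}$ ($d{\left(N,w \right)} = N^{2} w + w = w N^{2} + w = w + w N^{2}$)
$a = 52$ ($a = 42 + 10 = 52$)
$U{\left(A,k \right)} = 52 + A^{2}$ ($U{\left(A,k \right)} = A A + 52 = A^{2} + 52 = 52 + A^{2}$)
$U{\left(-176,\left(d{\left(1,2 \right)} + 6\right) 1 \right)} + Z{\left(493,542 \right)} = \left(52 + \left(-176\right)^{2}\right) + 493 = \left(52 + 30976\right) + 493 = 31028 + 493 = 31521$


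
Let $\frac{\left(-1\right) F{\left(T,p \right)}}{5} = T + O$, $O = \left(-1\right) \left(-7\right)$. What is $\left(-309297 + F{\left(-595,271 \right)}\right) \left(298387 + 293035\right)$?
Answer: $-181186269654$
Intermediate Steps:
$O = 7$
$F{\left(T,p \right)} = -35 - 5 T$ ($F{\left(T,p \right)} = - 5 \left(T + 7\right) = - 5 \left(7 + T\right) = -35 - 5 T$)
$\left(-309297 + F{\left(-595,271 \right)}\right) \left(298387 + 293035\right) = \left(-309297 - -2940\right) \left(298387 + 293035\right) = \left(-309297 + \left(-35 + 2975\right)\right) 591422 = \left(-309297 + 2940\right) 591422 = \left(-306357\right) 591422 = -181186269654$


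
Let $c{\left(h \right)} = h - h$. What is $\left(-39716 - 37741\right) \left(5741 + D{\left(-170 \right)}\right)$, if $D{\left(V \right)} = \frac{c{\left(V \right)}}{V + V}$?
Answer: $-444680637$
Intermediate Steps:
$c{\left(h \right)} = 0$
$D{\left(V \right)} = 0$ ($D{\left(V \right)} = \frac{1}{V + V} 0 = \frac{1}{2 V} 0 = 0$)
$\left(-39716 - 37741\right) \left(5741 + D{\left(-170 \right)}\right) = \left(-39716 - 37741\right) \left(5741 + 0\right) = \left(-77457\right) 5741 = -444680637$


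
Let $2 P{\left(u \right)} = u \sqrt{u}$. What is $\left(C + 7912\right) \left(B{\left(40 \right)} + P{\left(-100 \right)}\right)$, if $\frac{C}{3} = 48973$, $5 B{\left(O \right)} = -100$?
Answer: $-3096620 - 77415500 i \approx -3.0966 \cdot 10^{6} - 7.7416 \cdot 10^{7} i$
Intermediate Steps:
$B{\left(O \right)} = -20$ ($B{\left(O \right)} = \frac{1}{5} \left(-100\right) = -20$)
$C = 146919$ ($C = 3 \cdot 48973 = 146919$)
$P{\left(u \right)} = \frac{u^{\frac{3}{2}}}{2}$ ($P{\left(u \right)} = \frac{u \sqrt{u}}{2} = \frac{u^{\frac{3}{2}}}{2}$)
$\left(C + 7912\right) \left(B{\left(40 \right)} + P{\left(-100 \right)}\right) = \left(146919 + 7912\right) \left(-20 + \frac{\left(-100\right)^{\frac{3}{2}}}{2}\right) = 154831 \left(-20 + \frac{\left(-1000\right) i}{2}\right) = 154831 \left(-20 - 500 i\right) = -3096620 - 77415500 i$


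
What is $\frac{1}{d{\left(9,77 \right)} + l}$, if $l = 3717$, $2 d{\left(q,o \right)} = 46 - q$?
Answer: $\frac{2}{7471} \approx 0.0002677$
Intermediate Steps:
$d{\left(q,o \right)} = 23 - \frac{q}{2}$ ($d{\left(q,o \right)} = \frac{46 - q}{2} = 23 - \frac{q}{2}$)
$\frac{1}{d{\left(9,77 \right)} + l} = \frac{1}{\left(23 - \frac{9}{2}\right) + 3717} = \frac{1}{\frac{37}{2} + 3717} = \frac{1}{\frac{7471}{2}} = \frac{2}{7471}$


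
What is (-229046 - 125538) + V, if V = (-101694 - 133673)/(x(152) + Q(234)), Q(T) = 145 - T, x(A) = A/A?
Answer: -2815275/8 ≈ -3.5191e+5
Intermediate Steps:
x(A) = 1
V = 21397/8 (V = (-101694 - 133673)/(1 + (145 - 1*234)) = -235367/(1 + (145 - 234)) = -235367/(1 - 89) = -235367/(-88) = -235367*(-1/88) = 21397/8 ≈ 2674.6)
(-229046 - 125538) + V = (-229046 - 125538) + 21397/8 = -354584 + 21397/8 = -2815275/8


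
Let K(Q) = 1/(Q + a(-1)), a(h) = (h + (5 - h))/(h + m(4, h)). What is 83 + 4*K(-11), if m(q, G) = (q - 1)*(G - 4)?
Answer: 14959/181 ≈ 82.646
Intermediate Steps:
m(q, G) = (-1 + q)*(-4 + G)
a(h) = 5/(-12 + 4*h) (a(h) = (h + (5 - h))/(h + (4 - h - 4*4 + h*4)) = 5/(h + (4 - h - 16 + 4*h)) = 5/(h + (-12 + 3*h)) = 5/(-12 + 4*h))
K(Q) = 1/(-5/16 + Q) (K(Q) = 1/(Q + 5/(4*(-3 - 1))) = 1/(Q + (5/4)/(-4)) = 1/(Q + (5/4)*(-1/4)) = 1/(Q - 5/16) = 1/(-5/16 + Q))
83 + 4*K(-11) = 83 + 4*(16/(-5 + 16*(-11))) = 83 + 4*(16/(-5 - 176)) = 83 + 4*(16/(-181)) = 83 + 4*(16*(-1/181)) = 83 + 4*(-16/181) = 83 - 64/181 = 14959/181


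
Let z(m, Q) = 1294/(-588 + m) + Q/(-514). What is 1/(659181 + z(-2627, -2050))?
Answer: 826255/544654559972 ≈ 1.5170e-6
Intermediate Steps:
z(m, Q) = 1294/(-588 + m) - Q/514 (z(m, Q) = 1294/(-588 + m) + Q*(-1/514) = 1294/(-588 + m) - Q/514)
1/(659181 + z(-2627, -2050)) = 1/(659181 + (665116 + 588*(-2050) - 1*(-2050)*(-2627))/(514*(-588 - 2627))) = 1/(659181 + (1/514)*(665116 - 1205400 - 5385350)/(-3215)) = 1/(659181 + (1/514)*(-1/3215)*(-5925634)) = 1/(659181 + 2962817/826255) = 1/(544654559972/826255) = 826255/544654559972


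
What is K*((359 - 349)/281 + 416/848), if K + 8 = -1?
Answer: -70524/14893 ≈ -4.7354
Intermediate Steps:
K = -9 (K = -8 - 1 = -9)
K*((359 - 349)/281 + 416/848) = -9*((359 - 349)/281 + 416/848) = -9*(10*(1/281) + 416*(1/848)) = -9*(10/281 + 26/53) = -9*7836/14893 = -70524/14893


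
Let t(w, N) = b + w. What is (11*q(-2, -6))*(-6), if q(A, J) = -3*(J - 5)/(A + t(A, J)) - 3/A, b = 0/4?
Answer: 891/2 ≈ 445.50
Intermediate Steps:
b = 0 (b = 0*(1/4) = 0)
t(w, N) = w (t(w, N) = 0 + w = w)
q(A, J) = -3/A - 3*(-5 + J)/(2*A) (q(A, J) = -3*(J - 5)/(A + A) - 3/A = -3*(-5 + J)/(2*A) - 3/A = -3/A - 3*(-5 + J)/(2*A))
(11*q(-2, -6))*(-6) = (11*((3/2)*(3 - 1*(-6))/(-2)))*(-6) = (11*((3/2)*(-1/2)*(3 + 6)))*(-6) = (11*((3/2)*(-1/2)*9))*(-6) = (11*(-27/4))*(-6) = -297/4*(-6) = 891/2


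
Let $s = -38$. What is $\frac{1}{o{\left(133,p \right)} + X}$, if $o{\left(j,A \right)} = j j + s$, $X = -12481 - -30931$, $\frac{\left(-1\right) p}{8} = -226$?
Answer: $\frac{1}{36101} \approx 2.77 \cdot 10^{-5}$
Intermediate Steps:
$p = 1808$ ($p = \left(-8\right) \left(-226\right) = 1808$)
$X = 18450$ ($X = -12481 + 30931 = 18450$)
$o{\left(j,A \right)} = -38 + j^{2}$ ($o{\left(j,A \right)} = j j - 38 = j^{2} - 38 = -38 + j^{2}$)
$\frac{1}{o{\left(133,p \right)} + X} = \frac{1}{\left(-38 + 133^{2}\right) + 18450} = \frac{1}{\left(-38 + 17689\right) + 18450} = \frac{1}{17651 + 18450} = \frac{1}{36101}$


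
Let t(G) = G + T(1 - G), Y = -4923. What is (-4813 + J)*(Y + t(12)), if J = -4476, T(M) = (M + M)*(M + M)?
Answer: 41122403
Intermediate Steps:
T(M) = 4*M² (T(M) = (2*M)*(2*M) = 4*M²)
t(G) = G + 4*(1 - G)²
(-4813 + J)*(Y + t(12)) = (-4813 - 4476)*(-4923 + (12 + 4*(-1 + 12)²)) = -9289*(-4923 + (12 + 4*11²)) = -9289*(-4923 + (12 + 4*121)) = -9289*(-4923 + (12 + 484)) = -9289*(-4923 + 496) = -9289*(-4427) = 41122403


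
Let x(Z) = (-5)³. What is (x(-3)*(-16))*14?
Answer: 28000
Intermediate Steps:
x(Z) = -125
(x(-3)*(-16))*14 = -125*(-16)*14 = 2000*14 = 28000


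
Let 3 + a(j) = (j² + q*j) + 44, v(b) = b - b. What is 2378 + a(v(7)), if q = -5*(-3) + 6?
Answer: 2419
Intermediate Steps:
v(b) = 0
q = 21 (q = 15 + 6 = 21)
a(j) = 41 + j² + 21*j (a(j) = -3 + ((j² + 21*j) + 44) = -3 + (44 + j² + 21*j) = 41 + j² + 21*j)
2378 + a(v(7)) = 2378 + (41 + 0² + 21*0) = 2378 + (41 + 0 + 0) = 2378 + 41 = 2419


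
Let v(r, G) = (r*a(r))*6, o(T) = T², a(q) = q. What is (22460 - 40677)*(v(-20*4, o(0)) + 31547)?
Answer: -1274224499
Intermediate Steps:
v(r, G) = 6*r² (v(r, G) = (r*r)*6 = r²*6 = 6*r²)
(22460 - 40677)*(v(-20*4, o(0)) + 31547) = (22460 - 40677)*(6*(-20*4)² + 31547) = -18217*(6*(-80)² + 31547) = -18217*(6*6400 + 31547) = -18217*(38400 + 31547) = -18217*69947 = -1274224499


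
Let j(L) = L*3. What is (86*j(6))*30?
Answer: 46440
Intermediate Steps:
j(L) = 3*L
(86*j(6))*30 = (86*(3*6))*30 = (86*18)*30 = 1548*30 = 46440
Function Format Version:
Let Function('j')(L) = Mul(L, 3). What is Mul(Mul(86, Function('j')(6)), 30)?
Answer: 46440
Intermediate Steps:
Function('j')(L) = Mul(3, L)
Mul(Mul(86, Function('j')(6)), 30) = Mul(Mul(86, Mul(3, 6)), 30) = Mul(Mul(86, 18), 30) = Mul(1548, 30) = 46440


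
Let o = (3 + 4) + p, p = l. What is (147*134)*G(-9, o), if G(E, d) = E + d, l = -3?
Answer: -98490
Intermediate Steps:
p = -3
o = 4 (o = (3 + 4) - 3 = 7 - 3 = 4)
(147*134)*G(-9, o) = (147*134)*(-9 + 4) = 19698*(-5) = -98490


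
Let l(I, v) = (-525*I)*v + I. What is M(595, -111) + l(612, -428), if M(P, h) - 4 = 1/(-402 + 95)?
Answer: 42217723911/307 ≈ 1.3752e+8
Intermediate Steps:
M(P, h) = 1227/307 (M(P, h) = 4 + 1/(-402 + 95) = 4 + 1/(-307) = 4 - 1/307 = 1227/307)
l(I, v) = I - 525*I*v (l(I, v) = -525*I*v + I = I - 525*I*v)
M(595, -111) + l(612, -428) = 1227/307 + 612*(1 - 525*(-428)) = 1227/307 + 612*(1 + 224700) = 1227/307 + 612*224701 = 1227/307 + 137517012 = 42217723911/307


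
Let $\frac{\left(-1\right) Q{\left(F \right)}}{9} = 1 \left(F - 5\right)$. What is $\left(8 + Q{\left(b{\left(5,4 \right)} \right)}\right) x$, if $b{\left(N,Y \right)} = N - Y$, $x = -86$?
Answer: $-3784$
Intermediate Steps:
$Q{\left(F \right)} = 45 - 9 F$ ($Q{\left(F \right)} = - 9 \cdot 1 \left(F - 5\right) = - 9 \cdot 1 \left(-5 + F\right) = - 9 \left(-5 + F\right) = 45 - 9 F$)
$\left(8 + Q{\left(b{\left(5,4 \right)} \right)}\right) x = \left(8 + \left(45 - 9 \left(5 - 4\right)\right)\right) \left(-86\right) = \left(8 + \left(45 - 9\right)\right) \left(-86\right) = \left(8 + 36\right) \left(-86\right) = 44 \left(-86\right) = -3784$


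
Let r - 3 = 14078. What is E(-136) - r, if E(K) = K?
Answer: -14217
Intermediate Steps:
r = 14081 (r = 3 + 14078 = 14081)
E(-136) - r = -136 - 1*14081 = -136 - 14081 = -14217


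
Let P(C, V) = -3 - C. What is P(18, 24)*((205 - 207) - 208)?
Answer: 4410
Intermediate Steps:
P(18, 24)*((205 - 207) - 208) = (-3 - 1*18)*((205 - 207) - 208) = (-3 - 18)*(-2 - 208) = -21*(-210) = 4410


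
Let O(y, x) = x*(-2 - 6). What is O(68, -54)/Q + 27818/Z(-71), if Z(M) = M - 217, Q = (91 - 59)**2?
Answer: -55393/576 ≈ -96.168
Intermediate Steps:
O(y, x) = -8*x (O(y, x) = x*(-8) = -8*x)
Q = 1024 (Q = 32**2 = 1024)
Z(M) = -217 + M
O(68, -54)/Q + 27818/Z(-71) = -8*(-54)/1024 + 27818/(-217 - 71) = 432*(1/1024) + 27818/(-288) = 27/64 + 27818*(-1/288) = 27/64 - 13909/144 = -55393/576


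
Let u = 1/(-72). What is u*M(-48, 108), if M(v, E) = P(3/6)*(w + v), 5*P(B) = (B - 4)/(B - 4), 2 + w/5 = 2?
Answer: 2/15 ≈ 0.13333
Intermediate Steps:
w = 0 (w = -10 + 5*2 = -10 + 10 = 0)
P(B) = 1/5 (P(B) = ((B - 4)/(B - 4))/5 = ((-4 + B)/(-4 + B))/5 = (1/5)*1 = 1/5)
M(v, E) = v/5 (M(v, E) = (0 + v)/5 = v/5)
u = -1/72 ≈ -0.013889
u*M(-48, 108) = -(-48)/360 = -1/72*(-48/5) = 2/15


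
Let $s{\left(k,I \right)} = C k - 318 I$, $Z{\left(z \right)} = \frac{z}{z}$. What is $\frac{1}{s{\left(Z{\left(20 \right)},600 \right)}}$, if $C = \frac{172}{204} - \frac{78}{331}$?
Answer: $- \frac{16881}{3220884545} \approx -5.2411 \cdot 10^{-6}$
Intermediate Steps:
$C = \frac{10255}{16881}$ ($C = 172 \cdot \frac{1}{204} - \frac{78}{331} = \frac{43}{51} - \frac{78}{331} = \frac{10255}{16881} \approx 0.60749$)
$Z{\left(z \right)} = 1$
$s{\left(k,I \right)} = - 318 I + \frac{10255 k}{16881}$ ($s{\left(k,I \right)} = \frac{10255 k}{16881} - 318 I = - 318 I + \frac{10255 k}{16881}$)
$\frac{1}{s{\left(Z{\left(20 \right)},600 \right)}} = \frac{1}{\left(-318\right) 600 + \frac{10255}{16881} \cdot 1} = \frac{1}{-190800 + \frac{10255}{16881}} = \frac{1}{- \frac{3220884545}{16881}} = - \frac{16881}{3220884545}$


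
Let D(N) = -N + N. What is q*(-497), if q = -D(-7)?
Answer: 0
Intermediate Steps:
D(N) = 0
q = 0 (q = -1*0 = 0)
q*(-497) = 0*(-497) = 0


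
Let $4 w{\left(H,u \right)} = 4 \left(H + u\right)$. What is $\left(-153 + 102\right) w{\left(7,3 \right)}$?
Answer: $-510$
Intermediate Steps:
$w{\left(H,u \right)} = H + u$ ($w{\left(H,u \right)} = \frac{4 \left(H + u\right)}{4} = \frac{4 H + 4 u}{4} = H + u$)
$\left(-153 + 102\right) w{\left(7,3 \right)} = \left(-153 + 102\right) \left(7 + 3\right) = \left(-51\right) 10 = -510$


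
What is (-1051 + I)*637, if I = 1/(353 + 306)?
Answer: -441191296/659 ≈ -6.6949e+5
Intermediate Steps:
I = 1/659 ≈ 0.0015175
(-1051 + I)*637 = (-1051 + 1/659)*637 = -692608/659*637 = -441191296/659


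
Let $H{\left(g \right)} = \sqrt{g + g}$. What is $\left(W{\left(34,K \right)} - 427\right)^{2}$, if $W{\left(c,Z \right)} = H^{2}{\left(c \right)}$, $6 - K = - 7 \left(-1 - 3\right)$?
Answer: $128881$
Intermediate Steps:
$H{\left(g \right)} = \sqrt{2} \sqrt{g}$ ($H{\left(g \right)} = \sqrt{2 g} = \sqrt{2} \sqrt{g}$)
$K = -22$ ($K = 6 - - 7 \left(-1 - 3\right) = 6 - \left(-7\right) \left(-4\right) = 6 - 28 = -22$)
$W{\left(c,Z \right)} = 2 c$ ($W{\left(c,Z \right)} = \left(\sqrt{2} \sqrt{c}\right)^{2} = 2 c$)
$\left(W{\left(34,K \right)} - 427\right)^{2} = \left(2 \cdot 34 - 427\right)^{2} = \left(68 - 427\right)^{2} = \left(-359\right)^{2} = 128881$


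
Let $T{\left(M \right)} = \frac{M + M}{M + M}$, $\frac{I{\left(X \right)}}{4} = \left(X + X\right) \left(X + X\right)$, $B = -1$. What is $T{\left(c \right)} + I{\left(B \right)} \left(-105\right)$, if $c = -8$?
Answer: $-1679$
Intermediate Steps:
$I{\left(X \right)} = 16 X^{2}$ ($I{\left(X \right)} = 4 \left(X + X\right) \left(X + X\right) = 4 \cdot 2 X 2 X = 4 \cdot 4 X^{2} = 16 X^{2}$)
$T{\left(M \right)} = 1$ ($T{\left(M \right)} = \frac{2 M}{2 M} = 2 M \frac{1}{2 M} = 1$)
$T{\left(c \right)} + I{\left(B \right)} \left(-105\right) = 1 + 16 \left(-1\right)^{2} \left(-105\right) = 1 + 16 \cdot 1 \left(-105\right) = 1 + 16 \left(-105\right) = 1 - 1680 = -1679$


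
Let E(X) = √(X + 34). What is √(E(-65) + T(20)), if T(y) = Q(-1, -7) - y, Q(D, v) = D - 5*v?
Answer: √(14 + I*√31) ≈ 3.8123 + 0.73025*I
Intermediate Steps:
E(X) = √(34 + X)
T(y) = 34 - y (T(y) = (-1 - 5*(-7)) - y = (-1 + 35) - y = 34 - y)
√(E(-65) + T(20)) = √(√(34 - 65) + (34 - 1*20)) = √(√(-31) + (34 - 20)) = √(I*√31 + 14) = √(14 + I*√31)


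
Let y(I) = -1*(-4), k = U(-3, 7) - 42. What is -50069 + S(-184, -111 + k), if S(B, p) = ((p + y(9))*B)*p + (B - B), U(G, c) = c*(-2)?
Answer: -5058733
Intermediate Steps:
U(G, c) = -2*c
k = -56 (k = -2*7 - 42 = -14 - 42 = -56)
y(I) = 4
S(B, p) = B*p*(4 + p) (S(B, p) = ((p + 4)*B)*p + (B - B) = ((4 + p)*B)*p + 0 = (B*(4 + p))*p + 0 = B*p*(4 + p) + 0 = B*p*(4 + p))
-50069 + S(-184, -111 + k) = -50069 - 184*(-111 - 56)*(4 + (-111 - 56)) = -50069 - 184*(-167)*(4 - 167) = -50069 - 184*(-167)*(-163) = -50069 - 5008664 = -5058733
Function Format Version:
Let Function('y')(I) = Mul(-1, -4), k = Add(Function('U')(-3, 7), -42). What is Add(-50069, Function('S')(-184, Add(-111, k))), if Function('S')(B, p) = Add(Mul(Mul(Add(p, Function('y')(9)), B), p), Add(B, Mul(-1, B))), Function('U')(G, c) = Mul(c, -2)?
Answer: -5058733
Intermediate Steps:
Function('U')(G, c) = Mul(-2, c)
k = -56 (k = Add(Mul(-2, 7), -42) = Add(-14, -42) = -56)
Function('y')(I) = 4
Function('S')(B, p) = Mul(B, p, Add(4, p)) (Function('S')(B, p) = Add(Mul(Mul(Add(p, 4), B), p), Add(B, Mul(-1, B))) = Add(Mul(Mul(Add(4, p), B), p), 0) = Add(Mul(Mul(B, Add(4, p)), p), 0) = Add(Mul(B, p, Add(4, p)), 0) = Mul(B, p, Add(4, p)))
Add(-50069, Function('S')(-184, Add(-111, k))) = Add(-50069, Mul(-184, Add(-111, -56), Add(4, Add(-111, -56)))) = Add(-50069, Mul(-184, -167, Add(4, -167))) = Add(-50069, Mul(-184, -167, -163)) = Add(-50069, -5008664) = -5058733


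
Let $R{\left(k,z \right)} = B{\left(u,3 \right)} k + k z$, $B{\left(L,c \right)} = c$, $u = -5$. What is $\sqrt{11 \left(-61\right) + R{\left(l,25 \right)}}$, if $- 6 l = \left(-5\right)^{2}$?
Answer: $\frac{i \sqrt{7089}}{3} \approx 28.065 i$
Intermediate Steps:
$l = - \frac{25}{6}$ ($l = - \frac{\left(-5\right)^{2}}{6} = \left(- \frac{1}{6}\right) 25 = - \frac{25}{6} \approx -4.1667$)
$R{\left(k,z \right)} = 3 k + k z$
$\sqrt{11 \left(-61\right) + R{\left(l,25 \right)}} = \sqrt{11 \left(-61\right) - \frac{25 \left(3 + 25\right)}{6}} = \sqrt{-671 - \frac{350}{3}} = \sqrt{- \frac{2363}{3}} = \frac{i \sqrt{7089}}{3}$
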